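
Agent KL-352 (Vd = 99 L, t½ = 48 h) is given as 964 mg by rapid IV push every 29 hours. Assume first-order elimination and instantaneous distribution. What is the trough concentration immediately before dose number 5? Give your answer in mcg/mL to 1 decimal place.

15.2 mcg/mL

f = (1/2)^(τ/t½) = (1/2)^(29/48) ≈ 0.6579.
C₀ = D/Vd = 964/99 ≈ 9.737 mcg/mL.
Before the 5th dose, 4 doses have been given. Superposition: Cmin = C₀·(f + f² + … + f^4).
≈ 9.737 × (0.6579 + 0.4328 + 0.2848 + 0.1873) ≈ 9.737 × 1.5628 ≈ 15.217 mcg/mL.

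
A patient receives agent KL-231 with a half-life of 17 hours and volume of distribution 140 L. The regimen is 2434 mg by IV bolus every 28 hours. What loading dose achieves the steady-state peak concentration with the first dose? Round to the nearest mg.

3576 mg

f = (1/2)^(28/17) ≈ 0.319290; accumulation ratio R = 1/(1−f) ≈ 1.46905.
Loading dose to hit Cmax,ss on first dose: D_load = D_maint·R ≈ 2434 × 1.46905 ≈ 3575.67 mg.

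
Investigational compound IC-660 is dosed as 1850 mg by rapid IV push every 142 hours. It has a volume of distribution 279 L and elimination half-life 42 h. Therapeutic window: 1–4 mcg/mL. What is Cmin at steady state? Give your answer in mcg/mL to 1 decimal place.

Over one 142-h interval, 142/42 ≈ 3.381 half-lives elapse, leaving f ≈ 0.0960 of each dose.
Each bolus raises the concentration by D/Vd = 1850/279 ≈ 6.631 mcg/mL.
Steady-state trough Cmin,ss = C₀·f/(1−f) ≈ 6.631 × 0.0960/0.9040 ≈ 0.704 mcg/mL.
Trough 0.7 mcg/mL vs MEC 1 mcg/mL: subtherapeutic.

0.7 mcg/mL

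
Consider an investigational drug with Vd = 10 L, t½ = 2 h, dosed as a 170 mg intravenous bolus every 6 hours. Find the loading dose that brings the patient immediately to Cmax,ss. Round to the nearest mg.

194 mg

f = (1/2)^(6/2) ≈ 0.125000; accumulation ratio R = 1/(1−f) ≈ 1.14286.
Loading dose to hit Cmax,ss on first dose: D_load = D_maint·R ≈ 170 × 1.14286 ≈ 194.29 mg.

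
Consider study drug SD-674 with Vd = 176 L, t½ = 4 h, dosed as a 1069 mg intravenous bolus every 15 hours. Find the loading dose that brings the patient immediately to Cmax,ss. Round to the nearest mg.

f = (1/2)^(15/4) ≈ 0.074325; accumulation ratio R = 1/(1−f) ≈ 1.08029.
Loading dose to hit Cmax,ss on first dose: D_load = D_maint·R ≈ 1069 × 1.08029 ≈ 1154.83 mg.

1155 mg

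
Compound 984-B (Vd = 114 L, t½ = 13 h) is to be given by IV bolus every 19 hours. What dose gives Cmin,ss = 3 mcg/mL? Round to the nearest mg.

τ/t½ = 19/13 ≈ 1.4615, so f = (1/2)^(19/13) ≈ 0.363106.
Cmin,ss = (D/Vd)·f/(1−f), so D = Cmin,ss·Vd·(1−f)/f.
D = 3 × 114 × (1−f)/f ≈ 3 × 114 × 1.75402 ≈ 599.87 mg.

600 mg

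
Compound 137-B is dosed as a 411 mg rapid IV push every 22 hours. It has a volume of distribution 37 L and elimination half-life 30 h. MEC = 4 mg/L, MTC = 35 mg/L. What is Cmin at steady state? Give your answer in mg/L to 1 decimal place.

16.8 mg/L

Over one 22-h interval, 22/30 ≈ 0.73333 half-lives elapse, leaving f ≈ 0.6015 of each dose.
Single-dose peak C₀ = D/Vd = 411/37 ≈ 11.108 mg/L.
Steady-state trough Cmin,ss = C₀·f/(1−f) ≈ 11.108 × 0.6015/0.3985 ≈ 16.767 mg/L.
Trough 16.8 mg/L vs MEC 4 mg/L: adequate.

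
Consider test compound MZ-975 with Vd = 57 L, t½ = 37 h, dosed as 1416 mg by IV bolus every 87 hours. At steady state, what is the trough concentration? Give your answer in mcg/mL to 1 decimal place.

Over one 87-h interval, 87/37 ≈ 2.3514 half-lives elapse, leaving f ≈ 0.1960 of each dose.
Each bolus raises the concentration by D/Vd = 1416/57 ≈ 24.842 mcg/mL.
Steady-state trough Cmin,ss = C₀·f/(1−f) ≈ 24.842 × 0.1960/0.8040 ≈ 6.056 mcg/mL.

6.1 mcg/mL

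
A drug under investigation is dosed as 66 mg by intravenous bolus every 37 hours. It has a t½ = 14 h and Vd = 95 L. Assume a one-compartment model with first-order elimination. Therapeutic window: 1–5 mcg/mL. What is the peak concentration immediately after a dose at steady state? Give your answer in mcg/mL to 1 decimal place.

k = ln2/t½ = ln2/14 ≈ 0.049511 h⁻¹; fraction remaining f = e^(−kτ) = e^(−0.049511×37) ≈ 0.1601.
At steady state, accumulation factor R = 1/(1 − e^(−kτ)) ≈ 1.1906.
Single-dose peak C₀ = D/Vd = 66/95 ≈ 0.695 mcg/mL.
Steady-state peak Cmax,ss = C₀·R ≈ 0.695 × 1.1906 ≈ 0.827 mcg/mL.
Peak 0.8 mcg/mL vs MTC 5 mcg/mL: below toxic threshold.

0.8 mcg/mL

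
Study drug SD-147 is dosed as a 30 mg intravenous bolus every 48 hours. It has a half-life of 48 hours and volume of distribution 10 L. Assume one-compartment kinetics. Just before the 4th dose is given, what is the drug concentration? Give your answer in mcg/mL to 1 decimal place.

2.6 mcg/mL

f = (1/2)^(τ/t½) = (1/2)^(48/48) ≈ 0.5000.
C₀ = D/Vd = 30/10 ≈ 3.000 mcg/mL.
Before the 4th dose, 3 doses have been given. Superposition: Cmin = C₀·(f + f² + … + f^3).
≈ 3.000 × (0.5000 + 0.2500 + 0.1250) ≈ 3.000 × 0.8750 ≈ 2.625 mcg/mL.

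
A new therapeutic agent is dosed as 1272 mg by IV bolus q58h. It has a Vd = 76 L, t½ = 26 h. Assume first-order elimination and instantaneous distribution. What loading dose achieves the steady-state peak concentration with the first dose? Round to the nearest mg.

1616 mg

f = (1/2)^(58/26) ≈ 0.213045; accumulation ratio R = 1/(1−f) ≈ 1.27072.
Loading dose to hit Cmax,ss on first dose: D_load = D_maint·R ≈ 1272 × 1.27072 ≈ 1616.36 mg.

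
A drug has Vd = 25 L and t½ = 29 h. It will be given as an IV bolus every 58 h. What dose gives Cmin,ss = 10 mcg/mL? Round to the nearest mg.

750 mg

τ/t½ = 58/29 ≈ 2, so f = (1/2)^(58/29) ≈ 0.250000.
Cmin,ss = (D/Vd)·f/(1−f), so D = Cmin,ss·Vd·(1−f)/f.
D = 10 × 25 × (1−f)/f ≈ 10 × 25 × 3.00000 ≈ 750.00 mg.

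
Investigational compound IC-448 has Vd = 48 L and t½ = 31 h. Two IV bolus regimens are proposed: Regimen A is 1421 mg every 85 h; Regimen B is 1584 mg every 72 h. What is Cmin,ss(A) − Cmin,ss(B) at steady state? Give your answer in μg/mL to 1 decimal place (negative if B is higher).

-3.0 μg/mL

Regimen A: f = (1/2)^(85/31) ≈ 0.1495; Cmin,ss = (1421/48)·f/(1−f) ≈ 5.204 μg/mL.
Regimen B: f = (1/2)^(72/31) ≈ 0.1999; Cmin,ss = (1584/48)·f/(1−f) ≈ 8.245 μg/mL.
Difference ≈ 5.204 − 8.245 ≈ -3.041 μg/mL.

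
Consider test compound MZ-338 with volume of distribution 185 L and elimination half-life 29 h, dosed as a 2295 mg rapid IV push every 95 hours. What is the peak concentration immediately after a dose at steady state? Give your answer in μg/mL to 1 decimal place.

13.8 μg/mL

Over one 95-h interval, 95/29 ≈ 3.2759 half-lives elapse, leaving f ≈ 0.1032 of each dose.
Accumulation ratio R = 1/(1 − f) ≈ 1/0.8968 ≈ 1.1151.
Single-dose peak C₀ = D/Vd = 2295/185 ≈ 12.405 μg/mL.
Steady-state peak Cmax,ss = C₀·R ≈ 12.405 × 1.1151 ≈ 13.833 μg/mL.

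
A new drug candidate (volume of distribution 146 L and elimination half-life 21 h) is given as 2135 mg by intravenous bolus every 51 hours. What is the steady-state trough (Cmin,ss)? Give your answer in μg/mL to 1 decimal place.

k = ln2/t½ = ln2/21 ≈ 0.033007 h⁻¹; fraction remaining f = e^(−kτ) = e^(−0.033007×51) ≈ 0.1857.
At steady state, accumulation factor R = 1/(1 − e^(−kτ)) ≈ 1.2280.
Single-dose peak C₀ = D/Vd = 2135/146 ≈ 14.623 μg/mL.
Steady-state peak Cmax,ss = C₀·R ≈ 14.623 × 1.2280 ≈ 17.957 μg/mL.
Steady-state trough Cmin,ss = Cmax,ss·f ≈ 17.957 × 0.1857 ≈ 3.335 μg/mL.

3.3 μg/mL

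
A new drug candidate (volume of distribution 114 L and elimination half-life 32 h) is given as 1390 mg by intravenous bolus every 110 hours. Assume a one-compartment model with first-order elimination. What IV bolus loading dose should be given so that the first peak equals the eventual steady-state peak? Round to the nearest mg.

1531 mg

f = (1/2)^(110/32) ≈ 0.092302; accumulation ratio R = 1/(1−f) ≈ 1.10169.
Loading dose to hit Cmax,ss on first dose: D_load = D_maint·R ≈ 1390 × 1.10169 ≈ 1531.35 mg.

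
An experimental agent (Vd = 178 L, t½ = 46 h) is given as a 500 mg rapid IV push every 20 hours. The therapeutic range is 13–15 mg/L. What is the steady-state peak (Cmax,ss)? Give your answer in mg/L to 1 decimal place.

k = ln2/t½ = ln2/46 ≈ 0.015068 h⁻¹; fraction remaining f = e^(−kτ) = e^(−0.015068×20) ≈ 0.7398.
At steady state, accumulation factor R = 1/(1 − e^(−kτ)) ≈ 3.8432.
Each bolus raises the concentration by D/Vd = 500/178 ≈ 2.809 mg/L.
Cmax,ss = C₀/(1 − f) ≈ 2.809/0.2602 ≈ 10.796 mg/L.
Peak 10.8 mg/L vs MTC 15 mg/L: below toxic threshold.

10.8 mg/L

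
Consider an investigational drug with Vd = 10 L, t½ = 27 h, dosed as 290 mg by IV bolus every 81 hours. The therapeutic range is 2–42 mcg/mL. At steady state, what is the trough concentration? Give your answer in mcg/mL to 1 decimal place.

4.1 mcg/mL

The dosing interval is 3 half-lives, so f = 2^(−3) = 0.125.
Accumulation ratio R = 1/(1 − f) = 1/0.875 = 8/7.
Single-dose peak C₀ = D/Vd = 290/10 = 29 mcg/mL.
Steady-state peak Cmax,ss = C₀·R = 29 × 8/7 ≈ 33.143 mcg/mL.
Steady-state trough Cmin,ss = Cmax,ss·f ≈ 33.143 × 0.125 ≈ 4.143 mcg/mL.
Trough 4.1 mcg/mL vs MEC 2 mcg/mL: adequate.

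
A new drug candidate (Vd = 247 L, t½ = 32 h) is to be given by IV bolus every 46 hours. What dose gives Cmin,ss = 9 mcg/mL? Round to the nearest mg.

τ/t½ = 46/32 ≈ 1.4375, so f = (1/2)^(46/32) ≈ 0.369207.
Cmin,ss = (D/Vd)·f/(1−f), so D = Cmin,ss·Vd·(1−f)/f.
D = 9 × 247 × (1−f)/f ≈ 9 × 247 × 1.70851 ≈ 3798.02 mg.

3798 mg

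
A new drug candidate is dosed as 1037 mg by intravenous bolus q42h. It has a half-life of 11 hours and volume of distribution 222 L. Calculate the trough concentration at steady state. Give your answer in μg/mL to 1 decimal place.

τ/t½ = 42/11 ≈ 3.8182, so fraction remaining f = (1/2)^(42/11) ≈ 0.0709.
Single-dose peak C₀ = D/Vd = 1037/222 ≈ 4.671 μg/mL.
Steady-state trough Cmin,ss = C₀·f/(1−f) ≈ 4.671 × 0.0709/0.9291 ≈ 0.356 μg/mL.

0.4 μg/mL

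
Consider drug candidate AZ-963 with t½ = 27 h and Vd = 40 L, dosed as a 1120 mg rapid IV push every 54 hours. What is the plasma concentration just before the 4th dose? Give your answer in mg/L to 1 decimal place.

f = (1/2)^(τ/t½) = (1/2)^(54/27) ≈ 0.2500.
C₀ = D/Vd = 1120/40 ≈ 28.000 mg/L.
Before the 4th dose, 3 doses have been given. Superposition: Cmin = C₀·(f + f² + … + f^3).
≈ 28.000 × (0.2500 + 0.0625 + 0.0156) ≈ 28.000 × 0.3281 ≈ 9.187 mg/L.

9.2 mg/L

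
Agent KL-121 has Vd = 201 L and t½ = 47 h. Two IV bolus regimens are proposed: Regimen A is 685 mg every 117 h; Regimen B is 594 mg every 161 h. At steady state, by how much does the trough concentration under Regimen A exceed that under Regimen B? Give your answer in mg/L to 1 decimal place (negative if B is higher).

0.4 mg/L

Regimen A: f = (1/2)^(117/47) ≈ 0.1781; Cmin,ss = (685/201)·f/(1−f) ≈ 0.738 mg/L.
Regimen B: f = (1/2)^(161/47) ≈ 0.0931; Cmin,ss = (594/201)·f/(1−f) ≈ 0.303 mg/L.
Difference ≈ 0.738 − 0.303 ≈ 0.435 mg/L.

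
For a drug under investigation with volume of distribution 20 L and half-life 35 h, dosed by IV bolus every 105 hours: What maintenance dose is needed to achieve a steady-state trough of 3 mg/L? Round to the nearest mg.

τ/t½ = 105/35 ≈ 3, so f = (1/2)^(105/35) ≈ 0.125000.
Cmin,ss = (D/Vd)·f/(1−f), so D = Cmin,ss·Vd·(1−f)/f.
D = 3 × 20 × (1−f)/f ≈ 3 × 20 × 7.00000 ≈ 420.00 mg.

420 mg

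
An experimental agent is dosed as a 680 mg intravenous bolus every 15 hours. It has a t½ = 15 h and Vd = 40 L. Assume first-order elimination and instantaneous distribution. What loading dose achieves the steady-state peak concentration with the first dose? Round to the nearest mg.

1360 mg

f = (1/2)^(15/15) ≈ 0.500000; accumulation ratio R = 1/(1−f) ≈ 2.00000.
Loading dose to hit Cmax,ss on first dose: D_load = D_maint·R ≈ 680 × 2.00000 ≈ 1360.00 mg.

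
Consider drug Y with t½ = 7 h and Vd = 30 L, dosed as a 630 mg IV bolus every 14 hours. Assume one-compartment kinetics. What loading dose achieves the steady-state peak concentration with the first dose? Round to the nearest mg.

840 mg

f = (1/2)^(14/7) ≈ 0.250000; accumulation ratio R = 1/(1−f) ≈ 1.33333.
Loading dose to hit Cmax,ss on first dose: D_load = D_maint·R ≈ 630 × 1.33333 ≈ 840.00 mg.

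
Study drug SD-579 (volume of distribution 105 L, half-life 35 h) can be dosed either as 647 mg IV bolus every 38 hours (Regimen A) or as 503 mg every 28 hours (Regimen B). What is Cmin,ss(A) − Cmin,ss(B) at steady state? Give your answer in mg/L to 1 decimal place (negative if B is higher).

Regimen A: f = (1/2)^(38/35) ≈ 0.4712; Cmin,ss = (647/105)·f/(1−f) ≈ 5.491 mg/L.
Regimen B: f = (1/2)^(28/35) ≈ 0.5743; Cmin,ss = (503/105)·f/(1−f) ≈ 6.463 mg/L.
Difference ≈ 5.491 − 6.463 ≈ -0.972 mg/L.

-1.0 mg/L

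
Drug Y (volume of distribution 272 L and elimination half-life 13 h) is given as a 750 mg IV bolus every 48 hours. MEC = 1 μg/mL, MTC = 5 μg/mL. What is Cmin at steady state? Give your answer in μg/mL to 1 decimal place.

τ/t½ = 48/13 ≈ 3.6923, so fraction remaining f = (1/2)^(48/13) ≈ 0.0774.
At steady state, accumulation factor R = 1/(1 − e^(−kτ)) ≈ 1.0839.
Single-dose peak C₀ = D/Vd = 750/272 ≈ 2.757 μg/mL.
Steady-state peak Cmax,ss = C₀·R ≈ 2.757 × 1.0839 ≈ 2.988 μg/mL.
Steady-state trough Cmin,ss = Cmax,ss·f ≈ 2.988 × 0.0774 ≈ 0.231 μg/mL.
Trough 0.2 μg/mL vs MEC 1 μg/mL: subtherapeutic.

0.2 μg/mL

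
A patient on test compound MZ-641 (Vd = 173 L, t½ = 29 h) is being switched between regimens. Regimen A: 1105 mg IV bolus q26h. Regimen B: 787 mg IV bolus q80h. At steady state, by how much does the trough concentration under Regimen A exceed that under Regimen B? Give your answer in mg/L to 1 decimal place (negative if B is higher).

Regimen A: f = (1/2)^(26/29) ≈ 0.5372; Cmin,ss = (1105/173)·f/(1−f) ≈ 7.414 mg/L.
Regimen B: f = (1/2)^(80/29) ≈ 0.1478; Cmin,ss = (787/173)·f/(1−f) ≈ 0.789 mg/L.
Difference ≈ 7.414 − 0.789 ≈ 6.625 mg/L.

6.6 mg/L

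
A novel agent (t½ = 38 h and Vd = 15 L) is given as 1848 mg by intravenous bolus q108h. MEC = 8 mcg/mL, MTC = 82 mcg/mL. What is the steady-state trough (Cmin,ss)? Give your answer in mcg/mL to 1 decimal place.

20.0 mcg/mL

τ/t½ = 108/38 ≈ 2.8421, so fraction remaining f = (1/2)^(108/38) ≈ 0.1395.
Accumulation ratio R = 1/(1 − f) ≈ 1/0.8605 ≈ 1.1621.
Single-dose peak C₀ = D/Vd = 1848/15 ≈ 123.200 mcg/mL.
Steady-state peak Cmax,ss = C₀·R ≈ 123.200 × 1.1621 ≈ 143.171 mcg/mL.
One interval later, Cmin,ss = Cmax,ss·e^(−kτ) ≈ 143.171 × 0.1395 ≈ 19.972 mcg/mL.
Trough 20.0 mcg/mL vs MEC 8 mcg/mL: adequate.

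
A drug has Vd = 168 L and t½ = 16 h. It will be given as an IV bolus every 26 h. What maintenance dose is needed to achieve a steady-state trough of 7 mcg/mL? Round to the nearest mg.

2451 mg

τ/t½ = 26/16 ≈ 1.625, so f = (1/2)^(26/16) ≈ 0.324210.
Cmin,ss = (D/Vd)·f/(1−f), so D = Cmin,ss·Vd·(1−f)/f.
D = 7 × 168 × (1−f)/f ≈ 7 × 168 × 2.08442 ≈ 2451.28 mg.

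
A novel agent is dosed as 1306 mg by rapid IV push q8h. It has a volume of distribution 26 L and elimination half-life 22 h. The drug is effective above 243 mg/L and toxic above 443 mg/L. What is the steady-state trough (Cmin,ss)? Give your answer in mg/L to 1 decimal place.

τ/t½ = 8/22 ≈ 0.36364, so fraction remaining f = (1/2)^(8/22) ≈ 0.7772.
Accumulation ratio R = 1/(1 − f) ≈ 1/0.2228 ≈ 4.4883.
Each bolus raises the concentration by D/Vd = 1306/26 ≈ 50.231 mg/L.
Cmax,ss = C₀/(1 − f) ≈ 50.231/0.2228 ≈ 225.453 mg/L.
One interval later, Cmin,ss = Cmax,ss·e^(−kτ) ≈ 225.453 × 0.7772 ≈ 175.222 mg/L.
Trough 175.2 mg/L vs MEC 243 mg/L: subtherapeutic.

175.2 mg/L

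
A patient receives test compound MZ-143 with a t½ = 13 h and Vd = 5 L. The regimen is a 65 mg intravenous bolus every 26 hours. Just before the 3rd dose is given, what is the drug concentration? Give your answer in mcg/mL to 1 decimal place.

f = (1/2)^(τ/t½) = (1/2)^(26/13) ≈ 0.2500.
C₀ = D/Vd = 65/5 ≈ 13.000 mcg/mL.
Before the 3rd dose, 2 doses have been given. Superposition: Cmin = C₀·(f + f²).
≈ 13.000 × (0.2500 + 0.0625) ≈ 13.000 × 0.3125 ≈ 4.062 mcg/mL.

4.1 mcg/mL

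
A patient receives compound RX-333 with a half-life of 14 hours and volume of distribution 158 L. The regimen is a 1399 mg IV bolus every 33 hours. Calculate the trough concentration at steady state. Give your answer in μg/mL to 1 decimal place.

k = ln2/t½ = ln2/14 ≈ 0.049511 h⁻¹; fraction remaining f = e^(−kτ) = e^(−0.049511×33) ≈ 0.1952.
Accumulation ratio R = 1/(1 − f) ≈ 1/0.8048 ≈ 1.2425.
Single-dose peak C₀ = D/Vd = 1399/158 ≈ 8.854 μg/mL.
Cmax,ss = C₀/(1 − f) ≈ 8.854/0.8048 ≈ 11.001 μg/mL.
One interval later, Cmin,ss = Cmax,ss·e^(−kτ) ≈ 11.001 × 0.1952 ≈ 2.147 μg/mL.

2.1 μg/mL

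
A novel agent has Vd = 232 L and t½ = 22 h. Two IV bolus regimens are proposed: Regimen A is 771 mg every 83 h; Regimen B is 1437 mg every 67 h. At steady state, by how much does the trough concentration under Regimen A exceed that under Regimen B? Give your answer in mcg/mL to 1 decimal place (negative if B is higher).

Regimen A: f = (1/2)^(83/22) ≈ 0.0732; Cmin,ss = (771/232)·f/(1−f) ≈ 0.262 mcg/mL.
Regimen B: f = (1/2)^(67/22) ≈ 0.1211; Cmin,ss = (1437/232)·f/(1−f) ≈ 0.853 mcg/mL.
Difference ≈ 0.262 − 0.853 ≈ -0.591 mcg/mL.

-0.6 mcg/mL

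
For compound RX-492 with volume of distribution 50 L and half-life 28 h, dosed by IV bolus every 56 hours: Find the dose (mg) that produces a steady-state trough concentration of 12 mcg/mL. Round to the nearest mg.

1800 mg

τ/t½ = 56/28 ≈ 2, so f = (1/2)^(56/28) ≈ 0.250000.
Cmin,ss = (D/Vd)·f/(1−f), so D = Cmin,ss·Vd·(1−f)/f.
D = 12 × 50 × (1−f)/f ≈ 12 × 50 × 3.00000 ≈ 1800.00 mg.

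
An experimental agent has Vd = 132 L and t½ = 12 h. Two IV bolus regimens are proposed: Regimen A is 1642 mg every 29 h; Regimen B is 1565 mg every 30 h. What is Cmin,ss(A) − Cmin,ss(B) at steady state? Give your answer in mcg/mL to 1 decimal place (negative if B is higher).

Regimen A: f = (1/2)^(29/12) ≈ 0.1873; Cmin,ss = (1642/132)·f/(1−f) ≈ 2.867 mcg/mL.
Regimen B: f = (1/2)^(30/12) ≈ 0.1768; Cmin,ss = (1565/132)·f/(1−f) ≈ 2.546 mcg/mL.
Difference ≈ 2.867 − 2.546 ≈ 0.321 mcg/mL.

0.3 mcg/mL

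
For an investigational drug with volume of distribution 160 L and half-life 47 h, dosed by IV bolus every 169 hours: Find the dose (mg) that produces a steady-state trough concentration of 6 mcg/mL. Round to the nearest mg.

τ/t½ = 169/47 ≈ 3.5957, so f = (1/2)^(169/47) ≈ 0.082713.
Cmin,ss = (D/Vd)·f/(1−f), so D = Cmin,ss·Vd·(1−f)/f.
D = 6 × 160 × (1−f)/f ≈ 6 × 160 × 11.09000 ≈ 10646.40 mg.

10646 mg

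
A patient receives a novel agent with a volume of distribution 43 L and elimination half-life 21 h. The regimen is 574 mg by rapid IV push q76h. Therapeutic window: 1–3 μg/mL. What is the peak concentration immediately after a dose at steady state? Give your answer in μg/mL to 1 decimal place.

k = ln2/t½ = ln2/21 ≈ 0.033007 h⁻¹; fraction remaining f = e^(−kτ) = e^(−0.033007×76) ≈ 0.0814.
Accumulation ratio R = 1/(1 − f) ≈ 1/0.9186 ≈ 1.0886.
Single-dose peak C₀ = D/Vd = 574/43 ≈ 13.349 μg/mL.
Steady-state peak Cmax,ss = C₀·R ≈ 13.349 × 1.0886 ≈ 14.532 μg/mL.
Peak 14.5 μg/mL vs MTC 3 μg/mL: exceeds toxic threshold.

14.5 μg/mL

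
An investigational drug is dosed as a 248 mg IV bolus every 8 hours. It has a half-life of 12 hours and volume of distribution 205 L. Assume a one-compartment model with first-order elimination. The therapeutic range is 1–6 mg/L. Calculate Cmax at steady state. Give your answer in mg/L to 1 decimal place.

Over one 8-h interval, 8/12 ≈ 0.66667 half-lives elapse, leaving f ≈ 0.6300 of each dose.
Accumulation ratio R = 1/(1 − f) ≈ 1/0.3700 ≈ 2.7027.
Each bolus raises the concentration by D/Vd = 248/205 ≈ 1.210 mg/L.
Cmax,ss = C₀/(1 − f) ≈ 1.210/0.3700 ≈ 3.270 mg/L.
Peak 3.3 mg/L vs MTC 6 mg/L: below toxic threshold.

3.3 mg/L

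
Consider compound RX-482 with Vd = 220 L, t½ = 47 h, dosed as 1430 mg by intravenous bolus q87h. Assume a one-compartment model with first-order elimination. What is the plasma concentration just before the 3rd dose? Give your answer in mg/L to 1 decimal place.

f = (1/2)^(τ/t½) = (1/2)^(87/47) ≈ 0.2772.
C₀ = D/Vd = 1430/220 ≈ 6.500 mg/L.
Before the 3rd dose, 2 doses have been given. Superposition: Cmin = C₀·(f + f²).
≈ 6.500 × (0.2772 + 0.0768) ≈ 6.500 × 0.3540 ≈ 2.301 mg/L.

2.3 mg/L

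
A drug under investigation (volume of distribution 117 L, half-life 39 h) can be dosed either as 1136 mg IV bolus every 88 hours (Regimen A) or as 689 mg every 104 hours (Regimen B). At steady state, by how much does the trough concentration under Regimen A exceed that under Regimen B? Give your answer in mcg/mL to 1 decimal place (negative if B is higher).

Regimen A: f = (1/2)^(88/39) ≈ 0.2093; Cmin,ss = (1136/117)·f/(1−f) ≈ 2.570 mcg/mL.
Regimen B: f = (1/2)^(104/39) ≈ 0.1575; Cmin,ss = (689/117)·f/(1−f) ≈ 1.101 mcg/mL.
Difference ≈ 2.570 − 1.101 ≈ 1.469 mcg/mL.

1.5 mcg/mL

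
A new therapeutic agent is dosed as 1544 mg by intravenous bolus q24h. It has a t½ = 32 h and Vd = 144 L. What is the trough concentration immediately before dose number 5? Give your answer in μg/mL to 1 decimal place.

f = (1/2)^(τ/t½) = (1/2)^(24/32) ≈ 0.5946.
C₀ = D/Vd = 1544/144 ≈ 10.722 μg/mL.
Before the 5th dose, 4 doses have been given. Superposition: Cmin = C₀·(f + f² + … + f^4).
≈ 10.722 × (0.5946 + 0.3535 + 0.2102 + 0.1250) ≈ 10.722 × 1.2833 ≈ 13.760 μg/mL.

13.8 μg/mL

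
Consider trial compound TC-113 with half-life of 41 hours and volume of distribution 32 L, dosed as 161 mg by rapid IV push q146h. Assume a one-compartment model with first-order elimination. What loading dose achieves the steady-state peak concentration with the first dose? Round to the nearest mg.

f = (1/2)^(146/41) ≈ 0.084730; accumulation ratio R = 1/(1−f) ≈ 1.09257.
Loading dose to hit Cmax,ss on first dose: D_load = D_maint·R ≈ 161 × 1.09257 ≈ 175.90 mg.

176 mg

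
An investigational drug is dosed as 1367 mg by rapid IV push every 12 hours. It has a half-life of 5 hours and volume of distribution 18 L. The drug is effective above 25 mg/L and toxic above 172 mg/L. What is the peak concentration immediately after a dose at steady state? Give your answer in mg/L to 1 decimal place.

k = ln2/t½ = ln2/5 ≈ 0.138629 h⁻¹; fraction remaining f = e^(−kτ) = e^(−0.138629×12) ≈ 0.1895.
At steady state, accumulation factor R = 1/(1 − e^(−kτ)) ≈ 1.2338.
Each bolus raises the concentration by D/Vd = 1367/18 ≈ 75.944 mg/L.
Steady-state peak Cmax,ss = C₀·R ≈ 75.944 × 1.2338 ≈ 93.700 mg/L.
Peak 93.7 mg/L vs MTC 172 mg/L: below toxic threshold.

93.7 mg/L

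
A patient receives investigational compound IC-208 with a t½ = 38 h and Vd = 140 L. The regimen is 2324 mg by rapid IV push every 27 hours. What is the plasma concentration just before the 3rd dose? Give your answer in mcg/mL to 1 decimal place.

16.3 mcg/mL

f = (1/2)^(τ/t½) = (1/2)^(27/38) ≈ 0.6111.
C₀ = D/Vd = 2324/140 ≈ 16.600 mcg/mL.
Before the 3rd dose, 2 doses have been given. Superposition: Cmin = C₀·(f + f²).
≈ 16.600 × (0.6111 + 0.3734) ≈ 16.600 × 0.9845 ≈ 16.343 mcg/mL.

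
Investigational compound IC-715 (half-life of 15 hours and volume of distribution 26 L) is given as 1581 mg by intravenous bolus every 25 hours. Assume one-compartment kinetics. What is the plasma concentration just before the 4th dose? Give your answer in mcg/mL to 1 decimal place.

f = (1/2)^(τ/t½) = (1/2)^(25/15) ≈ 0.3150.
C₀ = D/Vd = 1581/26 ≈ 60.808 mcg/mL.
Before the 4th dose, 3 doses have been given. Superposition: Cmin = C₀·(f + f² + … + f^3).
≈ 60.808 × (0.3150 + 0.0992 + 0.0313) ≈ 60.808 × 0.4455 ≈ 27.090 mcg/mL.

27.1 mcg/mL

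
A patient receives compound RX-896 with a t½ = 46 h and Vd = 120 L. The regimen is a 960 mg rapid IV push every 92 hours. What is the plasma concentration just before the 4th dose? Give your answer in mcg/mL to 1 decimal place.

2.6 mcg/mL

f = (1/2)^(τ/t½) = (1/2)^(92/46) ≈ 0.2500.
C₀ = D/Vd = 960/120 ≈ 8.000 mcg/mL.
Before the 4th dose, 3 doses have been given. Superposition: Cmin = C₀·(f + f² + … + f^3).
≈ 8.000 × (0.2500 + 0.0625 + 0.0156) ≈ 8.000 × 0.3281 ≈ 2.625 mcg/mL.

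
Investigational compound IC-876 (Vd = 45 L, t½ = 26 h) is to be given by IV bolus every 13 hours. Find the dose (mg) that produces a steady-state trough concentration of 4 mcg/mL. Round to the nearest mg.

τ/t½ = 13/26 ≈ 0.5, so f = (1/2)^(13/26) ≈ 0.707107.
Cmin,ss = (D/Vd)·f/(1−f), so D = Cmin,ss·Vd·(1−f)/f.
D = 4 × 45 × (1−f)/f ≈ 4 × 45 × 0.41421 ≈ 74.56 mg.

75 mg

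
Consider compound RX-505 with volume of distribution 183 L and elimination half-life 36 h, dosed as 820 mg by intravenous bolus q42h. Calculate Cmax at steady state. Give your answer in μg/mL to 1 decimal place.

8.1 μg/mL

τ/t½ = 42/36 ≈ 1.1667, so fraction remaining f = (1/2)^(42/36) ≈ 0.4454.
Accumulation ratio R = 1/(1 − f) ≈ 1/0.5546 ≈ 1.8031.
Each bolus raises the concentration by D/Vd = 820/183 ≈ 4.481 μg/mL.
Steady-state peak Cmax,ss = C₀·R ≈ 4.481 × 1.8031 ≈ 8.080 μg/mL.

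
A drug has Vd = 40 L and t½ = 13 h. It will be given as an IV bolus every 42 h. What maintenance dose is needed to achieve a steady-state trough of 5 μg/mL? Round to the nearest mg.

1678 mg

τ/t½ = 42/13 ≈ 3.2308, so f = (1/2)^(42/13) ≈ 0.106523.
Cmin,ss = (D/Vd)·f/(1−f), so D = Cmin,ss·Vd·(1−f)/f.
D = 5 × 40 × (1−f)/f ≈ 5 × 40 × 8.38764 ≈ 1677.53 mg.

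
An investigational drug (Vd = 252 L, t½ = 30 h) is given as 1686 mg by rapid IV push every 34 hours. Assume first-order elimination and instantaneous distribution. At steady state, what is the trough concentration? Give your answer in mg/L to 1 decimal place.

Over one 34-h interval, 34/30 ≈ 1.1333 half-lives elapse, leaving f ≈ 0.4559 of each dose.
Each bolus raises the concentration by D/Vd = 1686/252 ≈ 6.690 mg/L.
Steady-state trough Cmin,ss = C₀·f/(1−f) ≈ 6.690 × 0.4559/0.5441 ≈ 5.606 mg/L.

5.6 mg/L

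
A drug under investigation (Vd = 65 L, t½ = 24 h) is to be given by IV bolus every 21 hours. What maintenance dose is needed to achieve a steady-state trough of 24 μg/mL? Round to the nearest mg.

τ/t½ = 21/24 ≈ 0.875, so f = (1/2)^(21/24) ≈ 0.545254.
Cmin,ss = (D/Vd)·f/(1−f), so D = Cmin,ss·Vd·(1−f)/f.
D = 24 × 65 × (1−f)/f ≈ 24 × 65 × 0.83401 ≈ 1301.06 mg.

1301 mg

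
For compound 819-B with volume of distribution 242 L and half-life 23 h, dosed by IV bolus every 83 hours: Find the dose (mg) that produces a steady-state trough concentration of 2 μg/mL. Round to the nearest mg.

5420 mg

τ/t½ = 83/23 ≈ 3.6087, so f = (1/2)^(83/23) ≈ 0.081974.
Cmin,ss = (D/Vd)·f/(1−f), so D = Cmin,ss·Vd·(1−f)/f.
D = 2 × 242 × (1−f)/f ≈ 2 × 242 × 11.19899 ≈ 5420.31 mg.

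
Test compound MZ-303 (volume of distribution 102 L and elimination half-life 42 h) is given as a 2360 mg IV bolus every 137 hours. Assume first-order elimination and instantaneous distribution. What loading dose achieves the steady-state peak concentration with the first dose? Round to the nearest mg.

f = (1/2)^(137/42) ≈ 0.104248; accumulation ratio R = 1/(1−f) ≈ 1.11638.
Loading dose to hit Cmax,ss on first dose: D_load = D_maint·R ≈ 2360 × 1.11638 ≈ 2634.66 mg.

2635 mg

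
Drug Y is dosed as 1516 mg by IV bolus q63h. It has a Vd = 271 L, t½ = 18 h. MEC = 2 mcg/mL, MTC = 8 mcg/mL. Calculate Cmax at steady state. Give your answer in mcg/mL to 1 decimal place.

6.1 mcg/mL

k = ln2/t½ = ln2/18 ≈ 0.038508 h⁻¹; fraction remaining f = e^(−kτ) = e^(−0.038508×63) ≈ 0.0884.
At steady state, accumulation factor R = 1/(1 − e^(−kτ)) ≈ 1.0970.
Single-dose peak C₀ = D/Vd = 1516/271 ≈ 5.594 mcg/mL.
Cmax,ss = C₀/(1 − f) ≈ 5.594/0.9116 ≈ 6.136 mcg/mL.
Peak 6.1 mcg/mL vs MTC 8 mcg/mL: below toxic threshold.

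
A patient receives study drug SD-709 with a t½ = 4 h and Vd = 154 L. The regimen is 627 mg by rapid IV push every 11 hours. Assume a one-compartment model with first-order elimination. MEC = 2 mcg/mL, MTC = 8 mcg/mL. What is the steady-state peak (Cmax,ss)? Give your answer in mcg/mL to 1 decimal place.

Over one 11-h interval, 11/4 ≈ 2.75 half-lives elapse, leaving f ≈ 0.1487 of each dose.
At steady state, accumulation factor R = 1/(1 − e^(−kτ)) ≈ 1.1747.
Each bolus raises the concentration by D/Vd = 627/154 ≈ 4.071 mcg/mL.
Steady-state peak Cmax,ss = C₀·R ≈ 4.071 × 1.1747 ≈ 4.782 mcg/mL.
Peak 4.8 mcg/mL vs MTC 8 mcg/mL: below toxic threshold.

4.8 mcg/mL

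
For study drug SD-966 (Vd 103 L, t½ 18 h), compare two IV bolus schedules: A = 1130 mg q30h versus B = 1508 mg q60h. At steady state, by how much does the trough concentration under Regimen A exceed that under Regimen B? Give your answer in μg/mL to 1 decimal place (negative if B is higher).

3.4 μg/mL

Regimen A: f = (1/2)^(30/18) ≈ 0.3150; Cmin,ss = (1130/103)·f/(1−f) ≈ 5.045 μg/mL.
Regimen B: f = (1/2)^(60/18) ≈ 0.0992; Cmin,ss = (1508/103)·f/(1−f) ≈ 1.612 μg/mL.
Difference ≈ 5.045 − 1.612 ≈ 3.433 μg/mL.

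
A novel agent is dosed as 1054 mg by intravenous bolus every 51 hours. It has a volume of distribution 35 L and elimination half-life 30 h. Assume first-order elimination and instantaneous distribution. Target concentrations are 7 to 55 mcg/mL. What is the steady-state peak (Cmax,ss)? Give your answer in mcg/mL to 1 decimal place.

k = ln2/t½ = ln2/30 ≈ 0.023105 h⁻¹; fraction remaining f = e^(−kτ) = e^(−0.023105×51) ≈ 0.3078.
Accumulation ratio R = 1/(1 − f) ≈ 1/0.6922 ≈ 1.4447.
Each bolus raises the concentration by D/Vd = 1054/35 ≈ 30.114 mcg/mL.
Cmax,ss = C₀/(1 − f) ≈ 30.114/0.6922 ≈ 43.505 mcg/mL.
Peak 43.5 mcg/mL vs MTC 55 mcg/mL: below toxic threshold.

43.5 mcg/mL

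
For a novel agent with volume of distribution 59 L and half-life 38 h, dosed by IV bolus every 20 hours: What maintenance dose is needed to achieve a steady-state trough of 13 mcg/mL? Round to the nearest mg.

338 mg

τ/t½ = 20/38 ≈ 0.52632, so f = (1/2)^(20/38) ≈ 0.694326.
Cmin,ss = (D/Vd)·f/(1−f), so D = Cmin,ss·Vd·(1−f)/f.
D = 13 × 59 × (1−f)/f ≈ 13 × 59 × 0.44025 ≈ 337.67 mg.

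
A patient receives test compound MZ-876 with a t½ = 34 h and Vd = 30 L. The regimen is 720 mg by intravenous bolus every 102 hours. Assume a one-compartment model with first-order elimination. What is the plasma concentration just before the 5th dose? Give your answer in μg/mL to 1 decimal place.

f = (1/2)^(τ/t½) = (1/2)^(102/34) ≈ 0.1250.
C₀ = D/Vd = 720/30 ≈ 24.000 μg/mL.
Before the 5th dose, 4 doses have been given. Superposition: Cmin = C₀·(f + f² + … + f^4).
≈ 24.000 × (0.1250 + 0.0156 + 0.0020 + 0.0002) ≈ 24.000 × 0.1428 ≈ 3.427 μg/mL.

3.4 μg/mL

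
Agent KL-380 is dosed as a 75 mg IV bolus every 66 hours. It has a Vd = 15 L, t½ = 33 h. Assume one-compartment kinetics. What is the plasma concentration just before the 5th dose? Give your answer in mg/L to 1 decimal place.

1.7 mg/L

f = (1/2)^(τ/t½) = (1/2)^(66/33) ≈ 0.2500.
C₀ = D/Vd = 75/15 ≈ 5.000 mg/L.
Before the 5th dose, 4 doses have been given. Superposition: Cmin = C₀·(f + f² + … + f^4).
≈ 5.000 × (0.2500 + 0.0625 + 0.0156 + 0.0039) ≈ 5.000 × 0.3320 ≈ 1.660 mg/L.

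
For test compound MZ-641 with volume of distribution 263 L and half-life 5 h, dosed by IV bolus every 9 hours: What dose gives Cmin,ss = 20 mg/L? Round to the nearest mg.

13056 mg

τ/t½ = 9/5 ≈ 1.8, so f = (1/2)^(9/5) ≈ 0.287175.
Cmin,ss = (D/Vd)·f/(1−f), so D = Cmin,ss·Vd·(1−f)/f.
D = 20 × 263 × (1−f)/f ≈ 20 × 263 × 2.48220 ≈ 13056.37 mg.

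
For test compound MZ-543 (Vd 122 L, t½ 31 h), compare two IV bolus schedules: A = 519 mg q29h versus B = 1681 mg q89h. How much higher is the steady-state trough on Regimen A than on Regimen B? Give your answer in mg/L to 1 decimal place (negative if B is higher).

2.5 mg/L

Regimen A: f = (1/2)^(29/31) ≈ 0.5229; Cmin,ss = (519/122)·f/(1−f) ≈ 4.662 mg/L.
Regimen B: f = (1/2)^(89/31) ≈ 0.1367; Cmin,ss = (1681/122)·f/(1−f) ≈ 2.182 mg/L.
Difference ≈ 4.662 − 2.182 ≈ 2.480 mg/L.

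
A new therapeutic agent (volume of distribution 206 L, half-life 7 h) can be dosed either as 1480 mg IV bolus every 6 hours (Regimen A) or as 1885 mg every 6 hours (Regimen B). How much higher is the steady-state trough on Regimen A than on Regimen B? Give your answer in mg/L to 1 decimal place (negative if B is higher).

Regimen A: f = (1/2)^(6/7) ≈ 0.5520; Cmin,ss = (1480/206)·f/(1−f) ≈ 8.852 mg/L.
Regimen B: f = (1/2)^(6/7) ≈ 0.5520; Cmin,ss = (1885/206)·f/(1−f) ≈ 11.275 mg/L.
Difference ≈ 8.852 − 11.275 ≈ -2.423 mg/L.

-2.4 mg/L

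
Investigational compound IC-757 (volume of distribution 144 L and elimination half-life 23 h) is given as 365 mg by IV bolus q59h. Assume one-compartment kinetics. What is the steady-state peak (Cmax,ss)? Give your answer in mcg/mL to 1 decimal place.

Over one 59-h interval, 59/23 ≈ 2.5652 half-lives elapse, leaving f ≈ 0.1690 of each dose.
Accumulation ratio R = 1/(1 − f) ≈ 1/0.8310 ≈ 1.2034.
Single-dose peak C₀ = D/Vd = 365/144 ≈ 2.535 mcg/mL.
Cmax,ss = C₀/(1 − f) ≈ 2.535/0.8310 ≈ 3.051 mcg/mL.

3.1 mcg/mL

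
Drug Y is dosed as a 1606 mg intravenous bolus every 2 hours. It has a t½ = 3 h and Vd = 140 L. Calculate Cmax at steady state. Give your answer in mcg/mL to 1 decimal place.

k = ln2/t½ = ln2/3 ≈ 0.231049 h⁻¹; fraction remaining f = e^(−kτ) = e^(−0.231049×2) ≈ 0.6300.
At steady state, accumulation factor R = 1/(1 − e^(−kτ)) ≈ 2.7027.
Each bolus raises the concentration by D/Vd = 1606/140 ≈ 11.471 mcg/mL.
Cmax,ss = C₀/(1 − f) ≈ 11.471/0.3700 ≈ 31.003 mcg/mL.

31.0 mcg/mL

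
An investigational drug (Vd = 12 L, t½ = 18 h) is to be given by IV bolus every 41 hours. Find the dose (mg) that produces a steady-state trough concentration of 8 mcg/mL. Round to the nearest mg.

370 mg

τ/t½ = 41/18 ≈ 2.2778, so f = (1/2)^(41/18) ≈ 0.206215.
Cmin,ss = (D/Vd)·f/(1−f), so D = Cmin,ss·Vd·(1−f)/f.
D = 8 × 12 × (1−f)/f ≈ 8 × 12 × 3.84931 ≈ 369.53 mg.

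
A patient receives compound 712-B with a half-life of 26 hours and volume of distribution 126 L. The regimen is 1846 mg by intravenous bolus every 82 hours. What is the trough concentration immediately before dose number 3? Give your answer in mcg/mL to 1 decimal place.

1.8 mcg/mL

f = (1/2)^(τ/t½) = (1/2)^(82/26) ≈ 0.1124.
C₀ = D/Vd = 1846/126 ≈ 14.651 mcg/mL.
Before the 3rd dose, 2 doses have been given. Superposition: Cmin = C₀·(f + f²).
≈ 14.651 × (0.1124 + 0.0126) ≈ 14.651 × 0.1250 ≈ 1.831 mcg/mL.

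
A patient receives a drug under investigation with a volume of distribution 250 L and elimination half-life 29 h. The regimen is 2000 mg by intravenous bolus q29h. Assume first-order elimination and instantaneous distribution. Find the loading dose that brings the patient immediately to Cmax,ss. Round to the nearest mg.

4000 mg

f = (1/2)^(29/29) ≈ 0.500000; accumulation ratio R = 1/(1−f) ≈ 2.00000.
Loading dose to hit Cmax,ss on first dose: D_load = D_maint·R ≈ 2000 × 2.00000 ≈ 4000.00 mg.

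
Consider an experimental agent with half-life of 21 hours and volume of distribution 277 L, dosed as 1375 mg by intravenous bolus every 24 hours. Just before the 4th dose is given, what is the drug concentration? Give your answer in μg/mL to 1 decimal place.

f = (1/2)^(τ/t½) = (1/2)^(24/21) ≈ 0.4529.
C₀ = D/Vd = 1375/277 ≈ 4.964 μg/mL.
Before the 4th dose, 3 doses have been given. Superposition: Cmin = C₀·(f + f² + … + f^3).
≈ 4.964 × (0.4529 + 0.2051 + 0.0929) ≈ 4.964 × 0.7509 ≈ 3.727 μg/mL.

3.7 μg/mL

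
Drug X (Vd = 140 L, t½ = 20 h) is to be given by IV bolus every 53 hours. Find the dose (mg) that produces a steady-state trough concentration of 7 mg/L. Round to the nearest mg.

5171 mg

τ/t½ = 53/20 ≈ 2.65, so f = (1/2)^(53/20) ≈ 0.159320.
Cmin,ss = (D/Vd)·f/(1−f), so D = Cmin,ss·Vd·(1−f)/f.
D = 7 × 140 × (1−f)/f ≈ 7 × 140 × 5.27668 ≈ 5171.15 mg.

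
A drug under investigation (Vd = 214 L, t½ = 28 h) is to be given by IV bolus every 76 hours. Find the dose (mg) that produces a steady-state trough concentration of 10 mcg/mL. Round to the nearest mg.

τ/t½ = 76/28 ≈ 2.7143, so f = (1/2)^(76/28) ≈ 0.152377.
Cmin,ss = (D/Vd)·f/(1−f), so D = Cmin,ss·Vd·(1−f)/f.
D = 10 × 214 × (1−f)/f ≈ 10 × 214 × 5.56267 ≈ 11904.11 mg.

11904 mg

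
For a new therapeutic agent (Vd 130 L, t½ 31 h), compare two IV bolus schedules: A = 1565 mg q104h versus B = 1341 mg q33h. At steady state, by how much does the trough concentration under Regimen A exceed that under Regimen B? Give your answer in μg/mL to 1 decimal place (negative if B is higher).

Regimen A: f = (1/2)^(104/31) ≈ 0.0977; Cmin,ss = (1565/130)·f/(1−f) ≈ 1.304 μg/mL.
Regimen B: f = (1/2)^(33/31) ≈ 0.4781; Cmin,ss = (1341/130)·f/(1−f) ≈ 9.450 μg/mL.
Difference ≈ 1.304 − 9.450 ≈ -8.146 μg/mL.

-8.1 μg/mL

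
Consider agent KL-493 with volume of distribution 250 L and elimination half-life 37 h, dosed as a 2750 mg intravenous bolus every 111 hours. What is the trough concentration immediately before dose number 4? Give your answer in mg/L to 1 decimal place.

f = (1/2)^(τ/t½) = (1/2)^(111/37) ≈ 0.1250.
C₀ = D/Vd = 2750/250 ≈ 11.000 mg/L.
Before the 4th dose, 3 doses have been given. Superposition: Cmin = C₀·(f + f² + … + f^3).
≈ 11.000 × (0.1250 + 0.0156 + 0.0020) ≈ 11.000 × 0.1426 ≈ 1.569 mg/L.

1.6 mg/L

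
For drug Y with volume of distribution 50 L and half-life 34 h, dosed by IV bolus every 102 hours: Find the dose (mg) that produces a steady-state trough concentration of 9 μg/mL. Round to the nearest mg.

τ/t½ = 102/34 ≈ 3, so f = (1/2)^(102/34) ≈ 0.125000.
Cmin,ss = (D/Vd)·f/(1−f), so D = Cmin,ss·Vd·(1−f)/f.
D = 9 × 50 × (1−f)/f ≈ 9 × 50 × 7.00000 ≈ 3150.00 mg.

3150 mg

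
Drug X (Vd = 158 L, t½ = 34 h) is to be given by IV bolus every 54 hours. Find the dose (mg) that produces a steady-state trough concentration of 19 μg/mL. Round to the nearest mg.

τ/t½ = 54/34 ≈ 1.5882, so f = (1/2)^(54/34) ≈ 0.332578.
Cmin,ss = (D/Vd)·f/(1−f), so D = Cmin,ss·Vd·(1−f)/f.
D = 19 × 158 × (1−f)/f ≈ 19 × 158 × 2.00681 ≈ 6024.44 mg.

6024 mg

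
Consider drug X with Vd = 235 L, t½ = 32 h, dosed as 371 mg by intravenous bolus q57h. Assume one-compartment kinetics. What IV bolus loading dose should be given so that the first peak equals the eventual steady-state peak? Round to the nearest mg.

f = (1/2)^(57/32) ≈ 0.290931; accumulation ratio R = 1/(1−f) ≈ 1.41030.
Loading dose to hit Cmax,ss on first dose: D_load = D_maint·R ≈ 371 × 1.41030 ≈ 523.22 mg.

523 mg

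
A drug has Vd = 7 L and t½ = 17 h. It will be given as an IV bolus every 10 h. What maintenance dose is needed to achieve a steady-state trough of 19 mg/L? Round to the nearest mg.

τ/t½ = 10/17 ≈ 0.58824, so f = (1/2)^(10/17) ≈ 0.665156.
Cmin,ss = (D/Vd)·f/(1−f), so D = Cmin,ss·Vd·(1−f)/f.
D = 19 × 7 × (1−f)/f ≈ 19 × 7 × 0.50341 ≈ 66.95 mg.

67 mg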